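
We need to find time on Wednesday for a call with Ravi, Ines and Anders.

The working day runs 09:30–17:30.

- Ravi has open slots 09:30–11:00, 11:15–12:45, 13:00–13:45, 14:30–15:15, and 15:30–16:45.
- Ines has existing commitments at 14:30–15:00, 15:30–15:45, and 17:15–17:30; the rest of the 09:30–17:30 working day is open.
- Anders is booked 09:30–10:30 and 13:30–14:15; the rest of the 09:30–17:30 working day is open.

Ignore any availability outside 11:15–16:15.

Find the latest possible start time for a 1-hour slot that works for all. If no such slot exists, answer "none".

Ines free within 09:30–17:30: 09:30–14:30, 15:00–15:30, 15:45–17:15.
Anders free within 09:30–17:30: 10:30–13:30, 14:15–17:30.
Ravi ∩ Ines: 09:30–11:00, 11:15–12:45, 13:00–13:45, 15:00–15:15, 15:45–16:45.
Ravi ∩ Ines ∩ Anders: 10:30–11:00, 11:15–12:45, 13:00–13:30, 15:00–15:15, 15:45–16:45.
Restricted to 11:15–16:15: 11:15–12:45, 13:00–13:30, 15:00–15:15, 15:45–16:15.
Windows ≥ 60 min: 11:15–12:45.
Latest start in the last window 11:15–12:45 is 12:45 − 60 min = 11:45.

11:45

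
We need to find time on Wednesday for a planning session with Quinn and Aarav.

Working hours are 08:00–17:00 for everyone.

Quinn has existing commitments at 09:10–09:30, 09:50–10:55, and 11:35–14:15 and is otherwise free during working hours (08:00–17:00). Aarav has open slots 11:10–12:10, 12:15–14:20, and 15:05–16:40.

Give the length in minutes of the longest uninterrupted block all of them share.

Quinn free within 08:00–17:00: 08:00–09:10, 09:30–09:50, 10:55–11:35, 14:15–17:00.
Quinn ∩ Aarav: 11:10–11:35, 14:15–14:20, 15:05–16:40.
Common window lengths: 25, 5, 95 min; longest is 95.

95 minutes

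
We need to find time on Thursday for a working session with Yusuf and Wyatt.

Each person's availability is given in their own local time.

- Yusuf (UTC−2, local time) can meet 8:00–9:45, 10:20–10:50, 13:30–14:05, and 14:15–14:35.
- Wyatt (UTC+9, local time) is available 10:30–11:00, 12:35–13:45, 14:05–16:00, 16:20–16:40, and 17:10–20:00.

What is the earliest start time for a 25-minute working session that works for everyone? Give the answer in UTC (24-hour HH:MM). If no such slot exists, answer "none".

Yusuf → UTC: 10:00–11:45, 12:20–12:50, 15:30–16:05, 16:15–16:35.
Wyatt → UTC: 01:30–02:00, 03:35–04:45, 05:05–07:00, 07:20–07:40, 08:10–11:00.
Yusuf ∩ Wyatt: 10:00–11:00.
Windows ≥ 25 min: 10:00–11:00.
Earliest such window starts at 10:00.

10:00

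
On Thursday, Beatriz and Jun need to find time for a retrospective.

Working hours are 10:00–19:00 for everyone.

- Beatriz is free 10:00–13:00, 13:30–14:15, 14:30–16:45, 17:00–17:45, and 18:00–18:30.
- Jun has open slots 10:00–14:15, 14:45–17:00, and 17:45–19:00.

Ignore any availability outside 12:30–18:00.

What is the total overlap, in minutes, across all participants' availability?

Beatriz ∩ Jun: 10:00–13:00, 13:30–14:15, 14:45–16:45, 18:00–18:30.
Restricted to 12:30–18:00: 12:30–13:00, 13:30–14:15, 14:45–16:45.
Total common minutes: 30 + 45 + 120 = 195.

195 minutes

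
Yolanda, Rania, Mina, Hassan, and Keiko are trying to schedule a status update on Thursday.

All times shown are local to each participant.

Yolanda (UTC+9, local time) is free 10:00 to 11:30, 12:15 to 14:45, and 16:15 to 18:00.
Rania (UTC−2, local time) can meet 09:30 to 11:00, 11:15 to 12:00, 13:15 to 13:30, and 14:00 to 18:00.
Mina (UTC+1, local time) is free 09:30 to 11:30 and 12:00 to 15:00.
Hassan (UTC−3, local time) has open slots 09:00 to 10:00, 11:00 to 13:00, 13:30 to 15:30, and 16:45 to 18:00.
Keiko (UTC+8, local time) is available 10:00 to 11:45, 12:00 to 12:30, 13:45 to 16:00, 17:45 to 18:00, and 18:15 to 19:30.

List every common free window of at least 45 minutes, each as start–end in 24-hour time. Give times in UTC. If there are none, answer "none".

Yolanda → UTC: 01:00–02:30, 03:15–05:45, 07:15–09:00.
Rania → UTC: 11:30–13:00, 13:15–14:00, 15:15–15:30, 16:00–20:00.
Mina → UTC: 08:30–10:30, 11:00–14:00.
Hassan → UTC: 12:00–13:00, 14:00–16:00, 16:30–18:30, 19:45–21:00.
Keiko → UTC: 02:00–03:45, 04:00–04:30, 05:45–08:00, 09:45–10:00, 10:15–11:30.
Yolanda ∩ Rania: (none).
Yolanda ∩ Rania ∩ Mina: (none).
Yolanda ∩ Rania ∩ Mina ∩ Hassan: (none).
Yolanda ∩ Rania ∩ Mina ∩ Hassan ∩ Keiko: (none).
Windows ≥ 45 min: (none).

none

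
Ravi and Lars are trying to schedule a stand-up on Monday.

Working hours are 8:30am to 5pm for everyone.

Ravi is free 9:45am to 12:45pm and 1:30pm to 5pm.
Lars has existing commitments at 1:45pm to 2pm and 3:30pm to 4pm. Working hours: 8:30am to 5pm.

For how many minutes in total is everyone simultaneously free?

345 minutes

Lars free within 08:30–17:00: 08:30–13:45, 14:00–15:30, 16:00–17:00.
Ravi ∩ Lars: 09:45–12:45, 13:30–13:45, 14:00–15:30, 16:00–17:00.
Total common minutes: 180 + 15 + 90 + 60 = 345.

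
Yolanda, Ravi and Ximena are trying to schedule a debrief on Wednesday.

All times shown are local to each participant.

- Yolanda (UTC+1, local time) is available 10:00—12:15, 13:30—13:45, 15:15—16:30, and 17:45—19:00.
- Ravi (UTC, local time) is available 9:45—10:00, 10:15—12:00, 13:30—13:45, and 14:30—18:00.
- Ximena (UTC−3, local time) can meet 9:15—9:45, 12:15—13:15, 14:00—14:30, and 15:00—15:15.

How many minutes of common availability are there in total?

Yolanda → UTC: 09:00–11:15, 12:30–12:45, 14:15–15:30, 16:45–18:00.
Ravi → UTC: 09:45–10:00, 10:15–12:00, 13:30–13:45, 14:30–18:00.
Ximena → UTC: 12:15–12:45, 15:15–16:15, 17:00–17:30, 18:00–18:15.
Yolanda ∩ Ravi: 09:45–10:00, 10:15–11:15, 14:30–15:30, 16:45–18:00.
Yolanda ∩ Ravi ∩ Ximena: 15:15–15:30, 17:00–17:30.
Total common minutes: 15 + 30 = 45.

45 minutes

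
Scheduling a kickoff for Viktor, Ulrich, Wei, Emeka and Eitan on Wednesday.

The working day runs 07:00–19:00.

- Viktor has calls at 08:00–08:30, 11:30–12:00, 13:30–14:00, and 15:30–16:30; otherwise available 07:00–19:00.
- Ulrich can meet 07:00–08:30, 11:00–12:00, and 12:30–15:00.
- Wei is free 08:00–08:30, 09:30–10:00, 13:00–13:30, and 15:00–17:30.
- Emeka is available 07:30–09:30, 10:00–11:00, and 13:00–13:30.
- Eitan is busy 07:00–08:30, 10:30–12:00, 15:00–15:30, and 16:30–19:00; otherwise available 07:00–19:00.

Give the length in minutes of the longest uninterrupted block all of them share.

30 minutes

Viktor free within 07:00–19:00: 07:00–08:00, 08:30–11:30, 12:00–13:30, 14:00–15:30, 16:30–19:00.
Eitan free within 07:00–19:00: 08:30–10:30, 12:00–15:00, 15:30–16:30.
Viktor ∩ Ulrich: 07:00–08:00, 11:00–11:30, 12:30–13:30, 14:00–15:00.
Viktor ∩ Ulrich ∩ Wei: 13:00–13:30.
Viktor ∩ Ulrich ∩ Wei ∩ Emeka: 13:00–13:30.
Viktor ∩ Ulrich ∩ Wei ∩ Emeka ∩ Eitan: 13:00–13:30.
Single common window of 30 minutes.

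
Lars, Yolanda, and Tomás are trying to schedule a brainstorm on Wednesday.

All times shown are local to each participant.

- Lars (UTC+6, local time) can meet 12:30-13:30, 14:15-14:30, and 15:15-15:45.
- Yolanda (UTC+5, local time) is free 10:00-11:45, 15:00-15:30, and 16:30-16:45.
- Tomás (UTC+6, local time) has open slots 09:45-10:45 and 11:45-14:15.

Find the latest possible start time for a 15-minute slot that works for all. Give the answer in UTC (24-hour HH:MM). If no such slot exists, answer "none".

06:30

Lars → UTC: 06:30–07:30, 08:15–08:30, 09:15–09:45.
Yolanda → UTC: 05:00–06:45, 10:00–10:30, 11:30–11:45.
Tomás → UTC: 03:45–04:45, 05:45–08:15.
Lars ∩ Yolanda: 06:30–06:45.
Lars ∩ Yolanda ∩ Tomás: 06:30–06:45.
Windows ≥ 15 min: 06:30–06:45.
Latest start in the last window 06:30–06:45 is 06:45 − 15 min = 06:30.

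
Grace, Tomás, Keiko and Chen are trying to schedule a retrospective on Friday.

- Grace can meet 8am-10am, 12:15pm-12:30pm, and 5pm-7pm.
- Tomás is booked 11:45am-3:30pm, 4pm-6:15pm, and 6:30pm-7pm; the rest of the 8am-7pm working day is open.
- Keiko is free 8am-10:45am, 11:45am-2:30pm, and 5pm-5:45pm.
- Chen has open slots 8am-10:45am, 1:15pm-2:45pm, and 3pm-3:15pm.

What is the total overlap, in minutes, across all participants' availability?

Tomás free within 08:00–19:00: 08:00–11:45, 15:30–16:00, 18:15–18:30.
Grace ∩ Tomás: 08:00–10:00, 18:15–18:30.
Grace ∩ Tomás ∩ Keiko: 08:00–10:00.
Grace ∩ Tomás ∩ Keiko ∩ Chen: 08:00–10:00.
Total common minutes: 120.

120 minutes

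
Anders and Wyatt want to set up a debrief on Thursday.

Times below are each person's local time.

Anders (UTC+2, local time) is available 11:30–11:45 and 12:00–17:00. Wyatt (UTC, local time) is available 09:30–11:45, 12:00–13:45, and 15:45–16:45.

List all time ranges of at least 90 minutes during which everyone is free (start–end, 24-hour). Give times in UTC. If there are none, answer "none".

Anders → UTC: 09:30–09:45, 10:00–15:00.
Wyatt → UTC: 09:30–11:45, 12:00–13:45, 15:45–16:45.
Anders ∩ Wyatt: 09:30–09:45, 10:00–11:45, 12:00–13:45.
Windows ≥ 90 min: 10:00–11:45, 12:00–13:45.

10:00–11:45, 12:00–13:45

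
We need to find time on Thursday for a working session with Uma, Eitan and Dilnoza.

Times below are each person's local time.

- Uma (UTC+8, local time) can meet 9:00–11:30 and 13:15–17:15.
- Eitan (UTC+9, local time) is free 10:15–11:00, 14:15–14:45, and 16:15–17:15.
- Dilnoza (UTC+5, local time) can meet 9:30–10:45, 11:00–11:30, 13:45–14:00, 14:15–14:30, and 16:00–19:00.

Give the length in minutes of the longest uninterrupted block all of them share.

30 minutes

Uma → UTC: 01:00–03:30, 05:15–09:15.
Eitan → UTC: 01:15–02:00, 05:15–05:45, 07:15–08:15.
Dilnoza → UTC: 04:30–05:45, 06:00–06:30, 08:45–09:00, 09:15–09:30, 11:00–14:00.
Uma ∩ Eitan: 01:15–02:00, 05:15–05:45, 07:15–08:15.
Uma ∩ Eitan ∩ Dilnoza: 05:15–05:45.
Single common window of 30 minutes.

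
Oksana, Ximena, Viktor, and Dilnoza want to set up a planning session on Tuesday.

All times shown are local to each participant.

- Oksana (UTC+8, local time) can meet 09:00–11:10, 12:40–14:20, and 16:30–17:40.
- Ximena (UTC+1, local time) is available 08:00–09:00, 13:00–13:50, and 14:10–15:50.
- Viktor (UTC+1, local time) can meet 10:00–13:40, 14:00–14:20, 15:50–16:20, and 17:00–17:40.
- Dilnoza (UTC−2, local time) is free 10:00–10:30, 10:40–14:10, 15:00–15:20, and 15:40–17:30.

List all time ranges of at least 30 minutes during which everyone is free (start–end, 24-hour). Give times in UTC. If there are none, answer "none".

none

Oksana → UTC: 01:00–03:10, 04:40–06:20, 08:30–09:40.
Ximena → UTC: 07:00–08:00, 12:00–12:50, 13:10–14:50.
Viktor → UTC: 09:00–12:40, 13:00–13:20, 14:50–15:20, 16:00–16:40.
Dilnoza → UTC: 12:00–12:30, 12:40–16:10, 17:00–17:20, 17:40–19:30.
Oksana ∩ Ximena: (none).
Oksana ∩ Ximena ∩ Viktor: (none).
Oksana ∩ Ximena ∩ Viktor ∩ Dilnoza: (none).
Windows ≥ 30 min: (none).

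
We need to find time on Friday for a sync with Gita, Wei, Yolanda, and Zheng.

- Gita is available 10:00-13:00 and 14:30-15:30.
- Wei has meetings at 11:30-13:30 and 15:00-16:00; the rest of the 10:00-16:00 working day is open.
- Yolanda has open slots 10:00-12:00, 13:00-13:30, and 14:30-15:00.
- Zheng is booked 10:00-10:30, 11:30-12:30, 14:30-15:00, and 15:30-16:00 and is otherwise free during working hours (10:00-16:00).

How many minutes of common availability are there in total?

Wei free within 10:00–16:00: 10:00–11:30, 13:30–15:00.
Zheng free within 10:00–16:00: 10:30–11:30, 12:30–14:30, 15:00–15:30.
Gita ∩ Wei: 10:00–11:30, 14:30–15:00.
Gita ∩ Wei ∩ Yolanda: 10:00–11:30, 14:30–15:00.
Gita ∩ Wei ∩ Yolanda ∩ Zheng: 10:30–11:30.
Total common minutes: 60.

60 minutes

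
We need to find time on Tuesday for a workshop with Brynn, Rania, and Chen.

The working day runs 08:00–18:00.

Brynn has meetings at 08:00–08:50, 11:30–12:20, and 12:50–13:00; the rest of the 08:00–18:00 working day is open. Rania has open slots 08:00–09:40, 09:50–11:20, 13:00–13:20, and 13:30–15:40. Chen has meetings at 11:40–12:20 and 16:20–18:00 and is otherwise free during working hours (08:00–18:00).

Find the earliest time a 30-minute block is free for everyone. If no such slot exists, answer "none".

08:50

Brynn free within 08:00–18:00: 08:50–11:30, 12:20–12:50, 13:00–18:00.
Chen free within 08:00–18:00: 08:00–11:40, 12:20–16:20.
Brynn ∩ Rania: 08:50–09:40, 09:50–11:20, 13:00–13:20, 13:30–15:40.
Brynn ∩ Rania ∩ Chen: 08:50–09:40, 09:50–11:20, 13:00–13:20, 13:30–15:40.
Windows ≥ 30 min: 08:50–09:40, 09:50–11:20, 13:30–15:40.
Earliest such window starts at 08:50.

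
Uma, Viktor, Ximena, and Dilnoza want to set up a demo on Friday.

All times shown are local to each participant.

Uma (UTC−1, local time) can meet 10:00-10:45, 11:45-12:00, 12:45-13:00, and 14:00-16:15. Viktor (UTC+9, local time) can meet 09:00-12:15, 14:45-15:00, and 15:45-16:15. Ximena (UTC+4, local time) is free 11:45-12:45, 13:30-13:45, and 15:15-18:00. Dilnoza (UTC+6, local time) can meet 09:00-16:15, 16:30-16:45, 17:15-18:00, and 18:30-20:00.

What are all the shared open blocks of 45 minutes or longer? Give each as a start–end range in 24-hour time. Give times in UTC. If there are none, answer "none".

none

Uma → UTC: 11:00–11:45, 12:45–13:00, 13:45–14:00, 15:00–17:15.
Viktor → UTC: 00:00–03:15, 05:45–06:00, 06:45–07:15.
Ximena → UTC: 07:45–08:45, 09:30–09:45, 11:15–14:00.
Dilnoza → UTC: 03:00–10:15, 10:30–10:45, 11:15–12:00, 12:30–14:00.
Uma ∩ Viktor: (none).
Uma ∩ Viktor ∩ Ximena: (none).
Uma ∩ Viktor ∩ Ximena ∩ Dilnoza: (none).
Windows ≥ 45 min: (none).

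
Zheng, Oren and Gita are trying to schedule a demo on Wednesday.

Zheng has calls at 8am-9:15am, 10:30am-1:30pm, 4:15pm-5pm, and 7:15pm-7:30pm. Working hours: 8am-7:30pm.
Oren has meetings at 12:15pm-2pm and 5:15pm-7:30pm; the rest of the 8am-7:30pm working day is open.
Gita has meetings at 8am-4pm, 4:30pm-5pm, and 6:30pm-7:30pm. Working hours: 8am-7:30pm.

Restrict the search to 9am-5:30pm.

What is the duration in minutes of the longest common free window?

15 minutes

Zheng free within 08:00–19:30: 09:15–10:30, 13:30–16:15, 17:00–19:15.
Oren free within 08:00–19:30: 08:00–12:15, 14:00–17:15.
Gita free within 08:00–19:30: 16:00–16:30, 17:00–18:30.
Zheng ∩ Oren: 09:15–10:30, 14:00–16:15, 17:00–17:15.
Zheng ∩ Oren ∩ Gita: 16:00–16:15, 17:00–17:15.
Restricted to 09:00–17:30: 16:00–16:15, 17:00–17:15.
Common window lengths: 15, 15 min; longest is 15.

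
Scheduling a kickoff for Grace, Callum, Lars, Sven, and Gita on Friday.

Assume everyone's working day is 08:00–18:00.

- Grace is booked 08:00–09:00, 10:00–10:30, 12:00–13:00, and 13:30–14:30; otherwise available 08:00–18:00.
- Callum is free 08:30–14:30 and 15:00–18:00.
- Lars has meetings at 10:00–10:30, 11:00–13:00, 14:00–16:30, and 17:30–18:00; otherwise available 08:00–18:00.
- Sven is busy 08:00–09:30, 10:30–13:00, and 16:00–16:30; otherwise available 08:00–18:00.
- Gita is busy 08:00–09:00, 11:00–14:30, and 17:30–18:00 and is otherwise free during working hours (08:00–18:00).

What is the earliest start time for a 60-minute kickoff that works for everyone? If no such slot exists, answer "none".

Grace free within 08:00–18:00: 09:00–10:00, 10:30–12:00, 13:00–13:30, 14:30–18:00.
Lars free within 08:00–18:00: 08:00–10:00, 10:30–11:00, 13:00–14:00, 16:30–17:30.
Sven free within 08:00–18:00: 09:30–10:30, 13:00–16:00, 16:30–18:00.
Gita free within 08:00–18:00: 09:00–11:00, 14:30–17:30.
Grace ∩ Callum: 09:00–10:00, 10:30–12:00, 13:00–13:30, 15:00–18:00.
Grace ∩ Callum ∩ Lars: 09:00–10:00, 10:30–11:00, 13:00–13:30, 16:30–17:30.
Grace ∩ Callum ∩ Lars ∩ Sven: 09:30–10:00, 13:00–13:30, 16:30–17:30.
Grace ∩ Callum ∩ Lars ∩ Sven ∩ Gita: 09:30–10:00, 16:30–17:30.
Windows ≥ 60 min: 16:30–17:30.
Earliest such window starts at 16:30.

16:30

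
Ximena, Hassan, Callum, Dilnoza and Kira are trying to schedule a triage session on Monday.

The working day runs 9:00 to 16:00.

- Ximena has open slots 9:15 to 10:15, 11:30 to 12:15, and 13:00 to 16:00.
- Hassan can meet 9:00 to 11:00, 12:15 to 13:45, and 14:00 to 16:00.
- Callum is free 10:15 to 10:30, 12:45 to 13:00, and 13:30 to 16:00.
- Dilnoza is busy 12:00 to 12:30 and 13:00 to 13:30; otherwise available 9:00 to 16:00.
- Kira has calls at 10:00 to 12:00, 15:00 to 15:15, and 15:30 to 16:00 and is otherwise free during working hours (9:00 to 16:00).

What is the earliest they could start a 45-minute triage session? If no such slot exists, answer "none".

14:00

Dilnoza free within 09:00–16:00: 09:00–12:00, 12:30–13:00, 13:30–16:00.
Kira free within 09:00–16:00: 09:00–10:00, 12:00–15:00, 15:15–15:30.
Ximena ∩ Hassan: 09:15–10:15, 13:00–13:45, 14:00–16:00.
Ximena ∩ Hassan ∩ Callum: 13:30–13:45, 14:00–16:00.
Ximena ∩ Hassan ∩ Callum ∩ Dilnoza: 13:30–13:45, 14:00–16:00.
Ximena ∩ Hassan ∩ Callum ∩ Dilnoza ∩ Kira: 13:30–13:45, 14:00–15:00, 15:15–15:30.
Windows ≥ 45 min: 14:00–15:00.
Earliest such window starts at 14:00.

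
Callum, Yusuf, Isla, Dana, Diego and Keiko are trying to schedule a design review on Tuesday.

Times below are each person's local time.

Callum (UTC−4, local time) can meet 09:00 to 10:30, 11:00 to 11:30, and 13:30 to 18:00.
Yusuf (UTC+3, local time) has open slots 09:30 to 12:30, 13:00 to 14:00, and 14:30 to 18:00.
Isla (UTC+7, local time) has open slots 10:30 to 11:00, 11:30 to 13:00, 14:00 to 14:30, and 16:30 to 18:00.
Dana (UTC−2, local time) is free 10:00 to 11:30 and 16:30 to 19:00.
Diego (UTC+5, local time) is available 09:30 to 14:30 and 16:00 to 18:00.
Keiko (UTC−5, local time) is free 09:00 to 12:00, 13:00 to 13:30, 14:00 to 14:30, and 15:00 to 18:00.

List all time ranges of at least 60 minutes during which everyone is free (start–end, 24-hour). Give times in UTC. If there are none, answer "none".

none

Callum → UTC: 13:00–14:30, 15:00–15:30, 17:30–22:00.
Yusuf → UTC: 06:30–09:30, 10:00–11:00, 11:30–15:00.
Isla → UTC: 03:30–04:00, 04:30–06:00, 07:00–07:30, 09:30–11:00.
Dana → UTC: 12:00–13:30, 18:30–21:00.
Diego → UTC: 04:30–09:30, 11:00–13:00.
Keiko → UTC: 14:00–17:00, 18:00–18:30, 19:00–19:30, 20:00–23:00.
Callum ∩ Yusuf: 13:00–14:30.
Callum ∩ Yusuf ∩ Isla: (none).
Callum ∩ Yusuf ∩ Isla ∩ Dana: (none).
Callum ∩ Yusuf ∩ Isla ∩ Dana ∩ Diego: (none).
Callum ∩ Yusuf ∩ Isla ∩ Dana ∩ Diego ∩ Keiko: (none).
Windows ≥ 60 min: (none).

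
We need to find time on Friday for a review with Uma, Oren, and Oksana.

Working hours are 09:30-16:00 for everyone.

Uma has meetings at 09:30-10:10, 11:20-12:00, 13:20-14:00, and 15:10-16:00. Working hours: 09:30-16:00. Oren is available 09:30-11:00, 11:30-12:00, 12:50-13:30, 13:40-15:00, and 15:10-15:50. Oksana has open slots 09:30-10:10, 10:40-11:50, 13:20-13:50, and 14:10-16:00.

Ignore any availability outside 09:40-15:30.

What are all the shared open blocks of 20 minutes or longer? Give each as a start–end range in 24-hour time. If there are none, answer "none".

10:40–11:00, 14:10–15:00

Uma free within 09:30–16:00: 10:10–11:20, 12:00–13:20, 14:00–15:10.
Uma ∩ Oren: 10:10–11:00, 12:50–13:20, 14:00–15:00.
Uma ∩ Oren ∩ Oksana: 10:40–11:00, 14:10–15:00.
Restricted to 09:40–15:30: 10:40–11:00, 14:10–15:00.
Windows ≥ 20 min: 10:40–11:00, 14:10–15:00.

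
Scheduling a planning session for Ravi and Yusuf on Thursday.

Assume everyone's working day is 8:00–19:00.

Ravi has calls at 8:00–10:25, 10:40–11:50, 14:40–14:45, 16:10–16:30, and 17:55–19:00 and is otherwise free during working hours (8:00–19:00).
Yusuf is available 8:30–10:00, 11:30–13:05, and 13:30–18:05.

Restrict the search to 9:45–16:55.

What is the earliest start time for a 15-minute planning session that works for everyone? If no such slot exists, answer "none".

Ravi free within 08:00–19:00: 10:25–10:40, 11:50–14:40, 14:45–16:10, 16:30–17:55.
Ravi ∩ Yusuf: 11:50–13:05, 13:30–14:40, 14:45–16:10, 16:30–17:55.
Restricted to 09:45–16:55: 11:50–13:05, 13:30–14:40, 14:45–16:10, 16:30–16:55.
Windows ≥ 15 min: 11:50–13:05, 13:30–14:40, 14:45–16:10, 16:30–16:55.
Earliest such window starts at 11:50.

11:50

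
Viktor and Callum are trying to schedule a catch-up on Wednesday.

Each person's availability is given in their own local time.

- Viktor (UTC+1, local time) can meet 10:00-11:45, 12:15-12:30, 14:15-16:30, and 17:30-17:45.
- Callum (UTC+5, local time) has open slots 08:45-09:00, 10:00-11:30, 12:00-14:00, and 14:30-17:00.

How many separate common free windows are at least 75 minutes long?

1

Viktor → UTC: 09:00–10:45, 11:15–11:30, 13:15–15:30, 16:30–16:45.
Callum → UTC: 03:45–04:00, 05:00–06:30, 07:00–09:00, 09:30–12:00.
Viktor ∩ Callum: 09:30–10:45, 11:15–11:30.
Windows ≥ 75 min: 09:30–10:45.
That's 1 window.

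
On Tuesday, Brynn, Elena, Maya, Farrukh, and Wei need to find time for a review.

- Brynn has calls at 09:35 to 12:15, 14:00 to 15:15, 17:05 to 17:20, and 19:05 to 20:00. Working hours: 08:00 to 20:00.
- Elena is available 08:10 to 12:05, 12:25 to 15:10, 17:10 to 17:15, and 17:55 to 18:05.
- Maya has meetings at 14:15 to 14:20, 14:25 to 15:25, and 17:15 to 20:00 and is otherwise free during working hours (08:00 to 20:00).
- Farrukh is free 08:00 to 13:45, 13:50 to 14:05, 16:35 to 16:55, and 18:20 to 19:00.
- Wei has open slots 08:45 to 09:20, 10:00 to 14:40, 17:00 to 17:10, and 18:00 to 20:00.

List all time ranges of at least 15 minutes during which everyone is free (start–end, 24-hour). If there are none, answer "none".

Brynn free within 08:00–20:00: 08:00–09:35, 12:15–14:00, 15:15–17:05, 17:20–19:05.
Maya free within 08:00–20:00: 08:00–14:15, 14:20–14:25, 15:25–17:15.
Brynn ∩ Elena: 08:10–09:35, 12:25–14:00, 17:55–18:05.
Brynn ∩ Elena ∩ Maya: 08:10–09:35, 12:25–14:00.
Brynn ∩ Elena ∩ Maya ∩ Farrukh: 08:10–09:35, 12:25–13:45, 13:50–14:00.
Brynn ∩ Elena ∩ Maya ∩ Farrukh ∩ Wei: 08:45–09:20, 12:25–13:45, 13:50–14:00.
Windows ≥ 15 min: 08:45–09:20, 12:25–13:45.

08:45–09:20, 12:25–13:45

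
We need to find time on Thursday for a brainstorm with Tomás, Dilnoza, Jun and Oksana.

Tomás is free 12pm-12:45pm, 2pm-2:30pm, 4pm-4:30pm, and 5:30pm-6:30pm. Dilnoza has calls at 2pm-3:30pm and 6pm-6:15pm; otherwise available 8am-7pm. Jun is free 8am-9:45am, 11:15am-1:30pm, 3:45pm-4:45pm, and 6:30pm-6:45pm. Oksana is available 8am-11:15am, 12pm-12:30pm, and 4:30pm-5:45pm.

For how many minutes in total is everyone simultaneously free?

Dilnoza free within 08:00–19:00: 08:00–14:00, 15:30–18:00, 18:15–19:00.
Tomás ∩ Dilnoza: 12:00–12:45, 16:00–16:30, 17:30–18:00, 18:15–18:30.
Tomás ∩ Dilnoza ∩ Jun: 12:00–12:45, 16:00–16:30.
Tomás ∩ Dilnoza ∩ Jun ∩ Oksana: 12:00–12:30.
Total common minutes: 30.

30 minutes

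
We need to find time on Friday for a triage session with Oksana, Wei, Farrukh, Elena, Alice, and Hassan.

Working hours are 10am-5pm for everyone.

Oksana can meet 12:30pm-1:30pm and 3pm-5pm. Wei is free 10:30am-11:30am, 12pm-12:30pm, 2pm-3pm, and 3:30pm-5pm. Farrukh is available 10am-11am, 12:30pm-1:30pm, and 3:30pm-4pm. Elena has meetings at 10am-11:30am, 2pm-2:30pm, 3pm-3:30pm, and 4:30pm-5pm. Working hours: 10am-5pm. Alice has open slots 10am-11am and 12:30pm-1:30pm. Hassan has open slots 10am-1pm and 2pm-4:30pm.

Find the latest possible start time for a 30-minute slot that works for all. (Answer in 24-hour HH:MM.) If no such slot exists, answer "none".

none

Elena free within 10:00–17:00: 11:30–14:00, 14:30–15:00, 15:30–16:30.
Oksana ∩ Wei: 15:30–17:00.
Oksana ∩ Wei ∩ Farrukh: 15:30–16:00.
Oksana ∩ Wei ∩ Farrukh ∩ Elena: 15:30–16:00.
Oksana ∩ Wei ∩ Farrukh ∩ Elena ∩ Alice: (none).
Oksana ∩ Wei ∩ Farrukh ∩ Elena ∩ Alice ∩ Hassan: (none).
Windows ≥ 30 min: (none).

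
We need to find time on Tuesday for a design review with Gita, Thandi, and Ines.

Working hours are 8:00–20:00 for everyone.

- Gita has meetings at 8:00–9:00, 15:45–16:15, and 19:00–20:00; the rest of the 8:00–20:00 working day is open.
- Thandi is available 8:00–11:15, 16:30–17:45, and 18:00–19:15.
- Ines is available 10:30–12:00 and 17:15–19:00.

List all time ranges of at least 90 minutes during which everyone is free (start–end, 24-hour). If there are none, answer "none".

none

Gita free within 08:00–20:00: 09:00–15:45, 16:15–19:00.
Gita ∩ Thandi: 09:00–11:15, 16:30–17:45, 18:00–19:00.
Gita ∩ Thandi ∩ Ines: 10:30–11:15, 17:15–17:45, 18:00–19:00.
Windows ≥ 90 min: (none).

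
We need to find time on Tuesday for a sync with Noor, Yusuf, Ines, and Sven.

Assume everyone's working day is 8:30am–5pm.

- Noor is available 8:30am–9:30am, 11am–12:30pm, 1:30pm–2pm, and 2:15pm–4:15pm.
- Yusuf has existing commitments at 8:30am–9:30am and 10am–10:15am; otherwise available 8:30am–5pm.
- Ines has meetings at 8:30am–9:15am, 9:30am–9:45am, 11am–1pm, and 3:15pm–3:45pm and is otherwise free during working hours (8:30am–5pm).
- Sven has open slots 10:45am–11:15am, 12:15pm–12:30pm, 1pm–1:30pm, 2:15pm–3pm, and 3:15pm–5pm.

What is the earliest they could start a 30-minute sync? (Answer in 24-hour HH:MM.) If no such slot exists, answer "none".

Yusuf free within 08:30–17:00: 09:30–10:00, 10:15–17:00.
Ines free within 08:30–17:00: 09:15–09:30, 09:45–11:00, 13:00–15:15, 15:45–17:00.
Noor ∩ Yusuf: 11:00–12:30, 13:30–14:00, 14:15–16:15.
Noor ∩ Yusuf ∩ Ines: 13:30–14:00, 14:15–15:15, 15:45–16:15.
Noor ∩ Yusuf ∩ Ines ∩ Sven: 14:15–15:00, 15:45–16:15.
Windows ≥ 30 min: 14:15–15:00, 15:45–16:15.
Earliest such window starts at 14:15.

14:15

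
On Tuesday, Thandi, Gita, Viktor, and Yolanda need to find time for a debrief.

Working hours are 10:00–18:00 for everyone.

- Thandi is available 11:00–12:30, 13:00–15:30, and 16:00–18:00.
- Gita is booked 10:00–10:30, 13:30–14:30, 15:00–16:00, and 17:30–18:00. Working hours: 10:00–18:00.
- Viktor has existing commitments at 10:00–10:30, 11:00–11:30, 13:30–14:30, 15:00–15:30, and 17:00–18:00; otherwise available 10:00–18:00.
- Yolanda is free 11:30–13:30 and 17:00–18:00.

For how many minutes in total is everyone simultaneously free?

Gita free within 10:00–18:00: 10:30–13:30, 14:30–15:00, 16:00–17:30.
Viktor free within 10:00–18:00: 10:30–11:00, 11:30–13:30, 14:30–15:00, 15:30–17:00.
Thandi ∩ Gita: 11:00–12:30, 13:00–13:30, 14:30–15:00, 16:00–17:30.
Thandi ∩ Gita ∩ Viktor: 11:30–12:30, 13:00–13:30, 14:30–15:00, 16:00–17:00.
Thandi ∩ Gita ∩ Viktor ∩ Yolanda: 11:30–12:30, 13:00–13:30.
Total common minutes: 60 + 30 = 90.

90 minutes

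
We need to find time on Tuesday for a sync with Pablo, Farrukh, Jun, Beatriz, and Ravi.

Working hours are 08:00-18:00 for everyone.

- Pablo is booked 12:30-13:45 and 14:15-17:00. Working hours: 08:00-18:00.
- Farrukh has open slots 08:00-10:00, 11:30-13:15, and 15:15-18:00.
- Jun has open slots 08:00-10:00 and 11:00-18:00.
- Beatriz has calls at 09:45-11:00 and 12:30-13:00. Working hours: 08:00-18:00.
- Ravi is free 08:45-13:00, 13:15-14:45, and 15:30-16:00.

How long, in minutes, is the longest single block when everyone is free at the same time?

60 minutes

Pablo free within 08:00–18:00: 08:00–12:30, 13:45–14:15, 17:00–18:00.
Beatriz free within 08:00–18:00: 08:00–09:45, 11:00–12:30, 13:00–18:00.
Pablo ∩ Farrukh: 08:00–10:00, 11:30–12:30, 17:00–18:00.
Pablo ∩ Farrukh ∩ Jun: 08:00–10:00, 11:30–12:30, 17:00–18:00.
Pablo ∩ Farrukh ∩ Jun ∩ Beatriz: 08:00–09:45, 11:30–12:30, 17:00–18:00.
Pablo ∩ Farrukh ∩ Jun ∩ Beatriz ∩ Ravi: 08:45–09:45, 11:30–12:30.
Common window lengths: 60, 60 min; longest is 60.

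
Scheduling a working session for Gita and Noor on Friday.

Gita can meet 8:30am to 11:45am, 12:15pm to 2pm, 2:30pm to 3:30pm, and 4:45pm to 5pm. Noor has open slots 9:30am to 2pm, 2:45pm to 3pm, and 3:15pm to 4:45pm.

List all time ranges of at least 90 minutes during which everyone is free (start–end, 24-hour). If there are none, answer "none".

09:30–11:45, 12:15–14:00

Gita ∩ Noor: 09:30–11:45, 12:15–14:00, 14:45–15:00, 15:15–15:30.
Windows ≥ 90 min: 09:30–11:45, 12:15–14:00.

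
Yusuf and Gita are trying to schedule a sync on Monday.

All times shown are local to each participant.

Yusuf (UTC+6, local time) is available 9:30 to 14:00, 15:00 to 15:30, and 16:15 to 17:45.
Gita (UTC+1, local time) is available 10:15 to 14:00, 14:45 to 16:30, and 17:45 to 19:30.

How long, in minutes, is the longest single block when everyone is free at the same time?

Yusuf → UTC: 03:30–08:00, 09:00–09:30, 10:15–11:45.
Gita → UTC: 09:15–13:00, 13:45–15:30, 16:45–18:30.
Yusuf ∩ Gita: 09:15–09:30, 10:15–11:45.
Common window lengths: 15, 90 min; longest is 90.

90 minutes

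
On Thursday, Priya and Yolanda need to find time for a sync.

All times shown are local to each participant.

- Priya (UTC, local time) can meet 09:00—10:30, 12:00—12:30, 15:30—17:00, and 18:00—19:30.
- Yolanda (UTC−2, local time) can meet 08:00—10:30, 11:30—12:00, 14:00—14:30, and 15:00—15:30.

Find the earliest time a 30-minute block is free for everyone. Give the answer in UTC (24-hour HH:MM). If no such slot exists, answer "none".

Priya → UTC: 09:00–10:30, 12:00–12:30, 15:30–17:00, 18:00–19:30.
Yolanda → UTC: 10:00–12:30, 13:30–14:00, 16:00–16:30, 17:00–17:30.
Priya ∩ Yolanda: 10:00–10:30, 12:00–12:30, 16:00–16:30.
Windows ≥ 30 min: 10:00–10:30, 12:00–12:30, 16:00–16:30.
Earliest such window starts at 10:00.

10:00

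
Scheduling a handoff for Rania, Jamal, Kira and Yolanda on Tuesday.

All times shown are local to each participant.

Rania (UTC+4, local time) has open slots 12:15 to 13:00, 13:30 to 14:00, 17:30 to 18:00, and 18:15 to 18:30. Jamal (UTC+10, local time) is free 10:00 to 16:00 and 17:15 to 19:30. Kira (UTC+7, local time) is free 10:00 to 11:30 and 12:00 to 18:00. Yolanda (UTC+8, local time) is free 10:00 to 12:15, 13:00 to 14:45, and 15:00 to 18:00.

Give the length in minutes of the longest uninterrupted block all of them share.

45 minutes

Rania → UTC: 08:15–09:00, 09:30–10:00, 13:30–14:00, 14:15–14:30.
Jamal → UTC: 00:00–06:00, 07:15–09:30.
Kira → UTC: 03:00–04:30, 05:00–11:00.
Yolanda → UTC: 02:00–04:15, 05:00–06:45, 07:00–10:00.
Rania ∩ Jamal: 08:15–09:00.
Rania ∩ Jamal ∩ Kira: 08:15–09:00.
Rania ∩ Jamal ∩ Kira ∩ Yolanda: 08:15–09:00.
Single common window of 45 minutes.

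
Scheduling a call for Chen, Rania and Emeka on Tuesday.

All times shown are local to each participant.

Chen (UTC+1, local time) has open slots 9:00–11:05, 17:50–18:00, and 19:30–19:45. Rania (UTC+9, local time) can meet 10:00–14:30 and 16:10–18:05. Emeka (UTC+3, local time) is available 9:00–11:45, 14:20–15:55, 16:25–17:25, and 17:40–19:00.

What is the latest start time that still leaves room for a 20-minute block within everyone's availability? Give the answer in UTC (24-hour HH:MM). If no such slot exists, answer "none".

Chen → UTC: 08:00–10:05, 16:50–17:00, 18:30–18:45.
Rania → UTC: 01:00–05:30, 07:10–09:05.
Emeka → UTC: 06:00–08:45, 11:20–12:55, 13:25–14:25, 14:40–16:00.
Chen ∩ Rania: 08:00–09:05.
Chen ∩ Rania ∩ Emeka: 08:00–08:45.
Windows ≥ 20 min: 08:00–08:45.
Latest start in the last window 08:00–08:45 is 08:45 − 20 min = 08:25.

08:25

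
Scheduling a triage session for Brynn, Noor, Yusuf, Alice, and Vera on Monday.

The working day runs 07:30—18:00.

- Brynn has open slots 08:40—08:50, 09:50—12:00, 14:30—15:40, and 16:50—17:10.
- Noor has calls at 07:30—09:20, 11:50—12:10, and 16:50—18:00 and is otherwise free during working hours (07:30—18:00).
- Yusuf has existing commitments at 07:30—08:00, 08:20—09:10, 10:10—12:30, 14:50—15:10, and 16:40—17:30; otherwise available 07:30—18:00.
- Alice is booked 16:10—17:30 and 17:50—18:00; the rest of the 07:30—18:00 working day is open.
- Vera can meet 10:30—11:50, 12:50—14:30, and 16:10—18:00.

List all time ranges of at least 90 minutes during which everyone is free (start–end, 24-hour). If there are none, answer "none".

none

Noor free within 07:30–18:00: 09:20–11:50, 12:10–16:50.
Yusuf free within 07:30–18:00: 08:00–08:20, 09:10–10:10, 12:30–14:50, 15:10–16:40, 17:30–18:00.
Alice free within 07:30–18:00: 07:30–16:10, 17:30–17:50.
Brynn ∩ Noor: 09:50–11:50, 14:30–15:40.
Brynn ∩ Noor ∩ Yusuf: 09:50–10:10, 14:30–14:50, 15:10–15:40.
Brynn ∩ Noor ∩ Yusuf ∩ Alice: 09:50–10:10, 14:30–14:50, 15:10–15:40.
Brynn ∩ Noor ∩ Yusuf ∩ Alice ∩ Vera: (none).
Windows ≥ 90 min: (none).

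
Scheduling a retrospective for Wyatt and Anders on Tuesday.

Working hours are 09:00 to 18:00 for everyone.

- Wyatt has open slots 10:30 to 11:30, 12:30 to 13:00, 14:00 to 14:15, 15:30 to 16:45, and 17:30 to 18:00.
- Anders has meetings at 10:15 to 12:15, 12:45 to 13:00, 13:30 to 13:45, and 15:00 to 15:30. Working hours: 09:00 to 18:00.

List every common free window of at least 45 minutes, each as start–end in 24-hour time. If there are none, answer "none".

Anders free within 09:00–18:00: 09:00–10:15, 12:15–12:45, 13:00–13:30, 13:45–15:00, 15:30–18:00.
Wyatt ∩ Anders: 12:30–12:45, 14:00–14:15, 15:30–16:45, 17:30–18:00.
Windows ≥ 45 min: 15:30–16:45.

15:30–16:45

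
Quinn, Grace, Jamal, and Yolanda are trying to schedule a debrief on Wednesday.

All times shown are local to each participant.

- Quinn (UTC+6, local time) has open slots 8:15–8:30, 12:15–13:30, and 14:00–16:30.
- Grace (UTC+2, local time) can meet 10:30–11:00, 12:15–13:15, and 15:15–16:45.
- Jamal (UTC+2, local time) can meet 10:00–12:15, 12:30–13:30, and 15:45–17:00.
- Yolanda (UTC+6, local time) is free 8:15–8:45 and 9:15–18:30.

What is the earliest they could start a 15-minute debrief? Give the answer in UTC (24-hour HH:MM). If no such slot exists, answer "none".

Quinn → UTC: 02:15–02:30, 06:15–07:30, 08:00–10:30.
Grace → UTC: 08:30–09:00, 10:15–11:15, 13:15–14:45.
Jamal → UTC: 08:00–10:15, 10:30–11:30, 13:45–15:00.
Yolanda → UTC: 02:15–02:45, 03:15–12:30.
Quinn ∩ Grace: 08:30–09:00, 10:15–10:30.
Quinn ∩ Grace ∩ Jamal: 08:30–09:00.
Quinn ∩ Grace ∩ Jamal ∩ Yolanda: 08:30–09:00.
Windows ≥ 15 min: 08:30–09:00.
Earliest such window starts at 08:30.

08:30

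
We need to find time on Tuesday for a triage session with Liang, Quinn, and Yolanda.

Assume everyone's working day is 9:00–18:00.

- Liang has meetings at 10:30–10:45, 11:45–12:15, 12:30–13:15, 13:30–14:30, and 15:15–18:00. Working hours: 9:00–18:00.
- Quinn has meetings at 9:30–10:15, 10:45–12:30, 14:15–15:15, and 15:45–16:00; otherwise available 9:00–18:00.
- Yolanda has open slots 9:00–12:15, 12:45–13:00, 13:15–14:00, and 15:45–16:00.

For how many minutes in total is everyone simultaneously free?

60 minutes

Liang free within 09:00–18:00: 09:00–10:30, 10:45–11:45, 12:15–12:30, 13:15–13:30, 14:30–15:15.
Quinn free within 09:00–18:00: 09:00–09:30, 10:15–10:45, 12:30–14:15, 15:15–15:45, 16:00–18:00.
Liang ∩ Quinn: 09:00–09:30, 10:15–10:30, 13:15–13:30.
Liang ∩ Quinn ∩ Yolanda: 09:00–09:30, 10:15–10:30, 13:15–13:30.
Total common minutes: 30 + 15 + 15 = 60.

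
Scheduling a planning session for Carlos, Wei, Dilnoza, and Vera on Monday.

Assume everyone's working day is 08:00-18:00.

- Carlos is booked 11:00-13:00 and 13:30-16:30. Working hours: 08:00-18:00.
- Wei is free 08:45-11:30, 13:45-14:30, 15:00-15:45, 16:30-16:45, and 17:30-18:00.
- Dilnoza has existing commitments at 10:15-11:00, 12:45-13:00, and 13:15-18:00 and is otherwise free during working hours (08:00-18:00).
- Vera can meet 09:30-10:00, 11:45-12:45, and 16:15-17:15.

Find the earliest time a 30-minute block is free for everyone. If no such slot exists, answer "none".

Carlos free within 08:00–18:00: 08:00–11:00, 13:00–13:30, 16:30–18:00.
Dilnoza free within 08:00–18:00: 08:00–10:15, 11:00–12:45, 13:00–13:15.
Carlos ∩ Wei: 08:45–11:00, 16:30–16:45, 17:30–18:00.
Carlos ∩ Wei ∩ Dilnoza: 08:45–10:15.
Carlos ∩ Wei ∩ Dilnoza ∩ Vera: 09:30–10:00.
Windows ≥ 30 min: 09:30–10:00.
Earliest such window starts at 09:30.

09:30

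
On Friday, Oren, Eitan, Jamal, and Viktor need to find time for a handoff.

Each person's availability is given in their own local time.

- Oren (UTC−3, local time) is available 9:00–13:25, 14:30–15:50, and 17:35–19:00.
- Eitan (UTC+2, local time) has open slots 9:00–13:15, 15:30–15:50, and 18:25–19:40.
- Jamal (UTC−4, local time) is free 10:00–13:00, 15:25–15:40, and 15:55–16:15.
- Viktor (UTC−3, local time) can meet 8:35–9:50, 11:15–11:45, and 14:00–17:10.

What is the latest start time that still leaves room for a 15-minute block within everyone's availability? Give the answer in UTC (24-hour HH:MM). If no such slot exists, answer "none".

Oren → UTC: 12:00–16:25, 17:30–18:50, 20:35–22:00.
Eitan → UTC: 07:00–11:15, 13:30–13:50, 16:25–17:40.
Jamal → UTC: 14:00–17:00, 19:25–19:40, 19:55–20:15.
Viktor → UTC: 11:35–12:50, 14:15–14:45, 17:00–20:10.
Oren ∩ Eitan: 13:30–13:50, 17:30–17:40.
Oren ∩ Eitan ∩ Jamal: (none).
Oren ∩ Eitan ∩ Jamal ∩ Viktor: (none).
Windows ≥ 15 min: (none).

none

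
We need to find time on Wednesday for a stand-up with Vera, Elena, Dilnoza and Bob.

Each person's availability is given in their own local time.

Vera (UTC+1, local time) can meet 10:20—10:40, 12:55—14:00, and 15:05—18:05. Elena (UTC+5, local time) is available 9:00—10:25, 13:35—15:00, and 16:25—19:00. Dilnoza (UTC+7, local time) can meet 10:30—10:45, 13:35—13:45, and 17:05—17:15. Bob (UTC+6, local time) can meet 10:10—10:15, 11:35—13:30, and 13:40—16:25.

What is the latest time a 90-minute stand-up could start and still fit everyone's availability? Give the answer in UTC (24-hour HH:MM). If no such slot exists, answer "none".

Vera → UTC: 09:20–09:40, 11:55–13:00, 14:05–17:05.
Elena → UTC: 04:00–05:25, 08:35–10:00, 11:25–14:00.
Dilnoza → UTC: 03:30–03:45, 06:35–06:45, 10:05–10:15.
Bob → UTC: 04:10–04:15, 05:35–07:30, 07:40–10:25.
Vera ∩ Elena: 09:20–09:40, 11:55–13:00.
Vera ∩ Elena ∩ Dilnoza: (none).
Vera ∩ Elena ∩ Dilnoza ∩ Bob: (none).
Windows ≥ 90 min: (none).

none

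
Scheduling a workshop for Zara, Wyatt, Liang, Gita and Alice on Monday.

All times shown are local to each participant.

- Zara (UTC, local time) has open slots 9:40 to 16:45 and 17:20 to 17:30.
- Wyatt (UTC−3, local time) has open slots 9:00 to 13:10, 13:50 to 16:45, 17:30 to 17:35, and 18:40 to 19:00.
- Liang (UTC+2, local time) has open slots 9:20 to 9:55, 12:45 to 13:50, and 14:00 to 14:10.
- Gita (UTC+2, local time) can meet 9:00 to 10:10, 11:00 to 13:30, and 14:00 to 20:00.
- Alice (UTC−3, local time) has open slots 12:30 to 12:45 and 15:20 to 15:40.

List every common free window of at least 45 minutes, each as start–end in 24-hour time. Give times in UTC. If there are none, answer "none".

Zara → UTC: 09:40–16:45, 17:20–17:30.
Wyatt → UTC: 12:00–16:10, 16:50–19:45, 20:30–20:35, 21:40–22:00.
Liang → UTC: 07:20–07:55, 10:45–11:50, 12:00–12:10.
Gita → UTC: 07:00–08:10, 09:00–11:30, 12:00–18:00.
Alice → UTC: 15:30–15:45, 18:20–18:40.
Zara ∩ Wyatt: 12:00–16:10, 17:20–17:30.
Zara ∩ Wyatt ∩ Liang: 12:00–12:10.
Zara ∩ Wyatt ∩ Liang ∩ Gita: 12:00–12:10.
Zara ∩ Wyatt ∩ Liang ∩ Gita ∩ Alice: (none).
Windows ≥ 45 min: (none).

none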